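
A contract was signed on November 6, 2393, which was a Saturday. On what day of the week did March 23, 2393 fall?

Count forward from the earlier date (March 23, 2393) to the later (November 6, 2393):
March 2393: 31 − 23 = 8 days remain.
Then April (30), May (31), June (30), July (31), August (31), September (30), October (31): 30 + 31 + 30 + 31 + 31 + 30 + 31 = 214 days.
November 1–6, 2393: 6 days.
Total: 8 + 214 + 6 = 228 days.
228 mod 7 = 4, so 4 days before Saturday is Tuesday.

Tuesday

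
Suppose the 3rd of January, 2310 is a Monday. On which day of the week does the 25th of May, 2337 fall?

Day-of-year of January 3, 2310: 3.
Day-of-year of May 25, 2337: 145.
2310 has 365 days, so 365 − 3 = 362 days remain in 2310.
Full years 2311–2336: 19 common + 7 leap = 19×365 + 7×366 = 9497 days.
Total: 362 + 9497 + 145 = 10004 days.
10004 mod 7 = 1, so 1 day after Monday is Tuesday.

Tuesday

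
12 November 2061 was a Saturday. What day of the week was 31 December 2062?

November 2061: 30 − 12 = 18 days remain.
Then 12 full months totalling 365 days.
December 1–31, 2062: 31 days.
Total: 18 + 365 + 31 = 414 days.
414 mod 7 = 1, so 1 day after Saturday is Sunday.

Sunday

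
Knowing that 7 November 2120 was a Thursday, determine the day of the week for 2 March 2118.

Count forward from the earlier date (March 2, 2118) to the later (November 7, 2120):
March 2, 2118 → March 2, 2119: 365 days.
March 2, 2119 → March 2, 2120: 366 days (2120 is a leap year).
March 2120: 31 − 2 = 29 days remain.
Then April (30), May (31), June (30), July (31), August (31), September (30), October (31): 30 + 31 + 30 + 31 + 31 + 30 + 31 = 214 days.
November 1–7, 2120: 7 days.
Residual: 250 days.
Total: 981 days.
981 mod 7 = 1, so 1 day before Thursday is Wednesday.

Wednesday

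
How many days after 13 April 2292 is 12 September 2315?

8551

From April 13, 2292 to April 13, 2315: 23 years, of which 4 contain a Feb 29 — 19×365 + 4×366 = 8399 days.
(2300 is not a leap year (divisible by 100 but not 400).)
April 2315: 30 − 13 = 17 days remain.
Then May (31), June (30), July (31), August (31): 31 + 30 + 31 + 31 = 123 days.
September 1–12, 2315: 12 days.
Residual: 152 days.
Total: 8551 days.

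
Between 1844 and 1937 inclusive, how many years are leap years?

23

Years divisible by 4: 1844, 1848, …, 1936 — 24 in all.
Of these, 1900 is divisible by 100 but not 400, so not leap.
Leap years: 24 − 1 = 23.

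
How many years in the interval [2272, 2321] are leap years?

12

Years divisible by 4: 2272, 2276, …, 2320 — 13 in all.
Of these, 2300 is divisible by 100 but not 400, so not leap.
Leap years: 13 − 1 = 12.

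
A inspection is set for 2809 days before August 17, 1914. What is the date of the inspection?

December 8, 1906

Count 2809 days before August 17, 1914:
From December 8, 1906 to December 8, 1913: 7 years, of which 2 contain a Feb 29 — 5×365 + 2×366 = 2557 days.
December 1913: 31 − 8 = 23 days remain.
Then January (31), February 1914 (28), March (31), April (30), May (31), June (30), July (31): 31 + 28 + 31 + 30 + 31 + 30 + 31 = 212 days.
August 1–17, 1914: 17 days.
Residual: 252 days.
Total: 2809 days.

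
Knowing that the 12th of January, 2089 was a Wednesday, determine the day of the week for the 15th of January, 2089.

Saturday

Within January 2089: 15 − 12 = 3 days.
3 mod 7 = 3, so 3 days after Wednesday is Saturday.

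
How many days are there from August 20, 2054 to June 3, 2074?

7227

From August 20, 2054 to August 20, 2073: 19 years, of which 5 contain a Feb 29 — 14×365 + 5×366 = 6940 days.
August 2073: 31 − 20 = 11 days remain.
Then 9 full months totalling 273 days.
June 1–3, 2074: 3 days.
Residual: 287 days.
Total: 7227 days.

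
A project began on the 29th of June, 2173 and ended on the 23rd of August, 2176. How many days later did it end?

1151

Day-of-year of June 29, 2173: 180.
Day-of-year of August 23, 2176: 236.
2173 has 365 days, so 365 − 180 = 185 days remain in 2173.
Full years: 2174: 365; 2175: 365. Sum = 730.
Total: 185 + 730 + 236 = 1151 days.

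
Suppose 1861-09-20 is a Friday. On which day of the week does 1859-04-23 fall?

Count forward from the earlier date (April 23, 1859) to the later (September 20, 1861):
April 1859: 30 − 23 = 7 days remain.
Then 28 full months totalling 854 days.
September 1–20, 1861: 20 days.
Total: 7 + 854 + 20 = 881 days.
881 mod 7 = 6, so 6 days before Friday is Saturday.

Saturday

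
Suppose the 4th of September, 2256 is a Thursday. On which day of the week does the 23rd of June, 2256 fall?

Count forward from the earlier date (June 23, 2256) to the later (September 4, 2256):
June 2256: 30 − 23 = 7 days remain.
Then July (31), August (31): 31 + 31 = 62 days.
September 1–4, 2256: 4 days.
Total: 7 + 62 + 4 = 73 days.
73 mod 7 = 3, so 3 days before Thursday is Monday.

Monday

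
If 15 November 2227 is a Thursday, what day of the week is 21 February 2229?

Saturday

Day-of-year of November 15, 2227: 319.
Day-of-year of February 21, 2229: 52.
2227 has 365 days, so 365 − 319 = 46 days remain in 2227.
Full years: 2228: 366. Sum = 366.
Total: 46 + 366 + 52 = 464 days.
464 mod 7 = 2, so 2 days after Thursday is Saturday.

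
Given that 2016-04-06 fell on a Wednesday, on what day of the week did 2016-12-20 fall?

April 2016: 30 − 6 = 24 days remain.
Then May (31), June (30), July (31), August (31), September (30), October (31), November (30): 31 + 30 + 31 + 31 + 30 + 31 + 30 = 214 days.
December 1–20, 2016: 20 days.
Total: 24 + 214 + 20 = 258 days.
258 mod 7 = 6, so 6 days after Wednesday is Tuesday.

Tuesday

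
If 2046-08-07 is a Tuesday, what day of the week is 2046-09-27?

August 2046: 31 − 7 = 24 days remain.
September 1–27, 2046: 27 days.
Total: 24 + 27 = 51 days.
51 mod 7 = 2, so 2 days after Tuesday is Thursday.

Thursday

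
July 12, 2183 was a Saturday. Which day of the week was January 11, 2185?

July 12, 2183 → July 12, 2184: 366 days (2184 is a leap year).
July 2184: 31 − 12 = 19 days remain.
Then August (31), September (30), October (31), November (30), December (31): 31 + 30 + 31 + 30 + 31 = 153 days.
January 1–11, 2185: 11 days.
Residual: 183 days.
Total: 549 days.
549 mod 7 = 3, so 3 days after Saturday is Tuesday.

Tuesday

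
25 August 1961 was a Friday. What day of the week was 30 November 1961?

Thursday

August 1961: 31 − 25 = 6 days remain.
Then September (30), October (31): 30 + 31 = 61 days.
November 1–30, 1961: 30 days.
Total: 6 + 61 + 30 = 97 days.
97 mod 7 = 6, so 6 days after Friday is Thursday.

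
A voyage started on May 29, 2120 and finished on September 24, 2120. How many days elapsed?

May 2120: 31 − 29 = 2 days remain.
Then June (30), July (31), August (31): 30 + 31 + 31 = 92 days.
September 1–24, 2120: 24 days.
Total: 2 + 92 + 24 = 118 days.

118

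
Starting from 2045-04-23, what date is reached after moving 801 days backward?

2043-02-12

Count 801 days before April 23, 2045:
Day-of-year of February 12, 2043: 43.
Day-of-year of April 23, 2045: 113.
2043 has 365 days, so 365 − 43 = 322 days remain in 2043.
Full years: 2044: 366. Sum = 366.
Total: 322 + 366 + 113 = 801 days.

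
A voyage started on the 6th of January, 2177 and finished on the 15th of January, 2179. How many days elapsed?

Day-of-year of January 6, 2177: 6.
Day-of-year of January 15, 2179: 15.
2177 has 365 days, so 365 − 6 = 359 days remain in 2177.
Full years: 2178: 365. Sum = 365.
Total: 359 + 365 + 15 = 739 days.

739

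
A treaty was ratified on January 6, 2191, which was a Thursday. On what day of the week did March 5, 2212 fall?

From January 6, 2191 to January 6, 2212: 21 years, of which 4 contain a Feb 29 — 17×365 + 4×366 = 7669 days.
(2200 is not a leap year (divisible by 100 but not 400).)
January 2212: 31 − 6 = 25 days remain.
Then February 2212 (29): 29 days.
March 1–5, 2212: 5 days.
Residual: 59 days.
Total: 7728 days.
7728 is a multiple of 7, so March 5, 2212 falls on the same weekday: Thursday.

Thursday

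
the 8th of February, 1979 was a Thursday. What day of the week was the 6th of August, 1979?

February 1979: 28 − 8 = 20 days remain (1979 is not a leap year, so February has 28 days).
Then March (31), April (30), May (31), June (30), July (31): 31 + 30 + 31 + 30 + 31 = 153 days.
August 1–6, 1979: 6 days.
Total: 20 + 153 + 6 = 179 days.
179 mod 7 = 4, so 4 days after Thursday is Monday.

Monday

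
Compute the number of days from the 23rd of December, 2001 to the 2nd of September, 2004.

984

December 23, 2001 → December 23, 2002: 365 days.
December 23, 2002 → December 23, 2003: 365 days.
December 2003: 31 − 23 = 8 days remain.
Then January (31), February 2004 (29), March (31), April (30), May (31), June (30), July (31), August (31): 31 + 29 + 31 + 30 + 31 + 30 + 31 + 31 = 244 days.
September 1–2, 2004: 2 days.
Residual: 254 days.
Total: 984 days.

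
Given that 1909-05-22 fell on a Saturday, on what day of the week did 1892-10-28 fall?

Count forward from the earlier date (October 28, 1892) to the later (May 22, 1909):
Day-of-year of October 28, 1892: 302.
Day-of-year of May 22, 1909: 142.
1892 has 366 days, so 366 − 302 = 64 days remain in 1892.
Full years 1893–1908: 13 common + 3 leap = 13×365 + 3×366 = 5843 days.
Total: 64 + 5843 + 142 = 6049 days.
6049 mod 7 = 1, so 1 day before Saturday is Friday.

Friday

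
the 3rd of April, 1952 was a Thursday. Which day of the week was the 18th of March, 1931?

Count forward from the earlier date (March 18, 1931) to the later (April 3, 1952):
Day-of-year of March 18, 1931: 77.
Day-of-year of April 3, 1952: 94.
1931 has 365 days, so 365 − 77 = 288 days remain in 1931.
Full years 1932–1951: 15 common + 5 leap = 15×365 + 5×366 = 7305 days.
Total: 288 + 7305 + 94 = 7687 days.
7687 mod 7 = 1, so 1 day before Thursday is Wednesday.

Wednesday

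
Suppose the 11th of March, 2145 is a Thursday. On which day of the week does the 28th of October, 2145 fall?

Thursday

March 2145: 31 − 11 = 20 days remain.
Then April (30), May (31), June (30), July (31), August (31), September (30): 30 + 31 + 30 + 31 + 31 + 30 = 183 days.
October 1–28, 2145: 28 days.
Total: 20 + 183 + 28 = 231 days.
231 is a multiple of 7, so the 28th of October, 2145 falls on the same weekday: Thursday.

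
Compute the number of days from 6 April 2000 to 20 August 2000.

April 2000: 30 − 6 = 24 days remain.
Then May (31), June (30), July (31): 31 + 30 + 31 = 92 days.
August 1–20, 2000: 20 days.
Total: 24 + 92 + 20 = 136 days.

136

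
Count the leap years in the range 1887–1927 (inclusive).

9

Years divisible by 4 in [1887, 1927]: 1888, 1892, 1896, 1900, 1904, 1908, 1912, 1916, 1920, 1924.
Of these, 1900 is divisible by 100 but not 400, so not leap.
Leap years: 10 − 1 = 9.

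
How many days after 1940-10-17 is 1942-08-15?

October 1940: 31 − 17 = 14 days remain.
Then 21 full months totalling 638 days.
August 1–15, 1942: 15 days.
Total: 14 + 638 + 15 = 667 days.

667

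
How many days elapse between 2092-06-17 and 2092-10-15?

120

June 2092: 30 − 17 = 13 days remain.
Then July (31), August (31), September (30): 31 + 31 + 30 = 92 days.
October 1–15, 2092: 15 days.
Total: 13 + 92 + 15 = 120 days.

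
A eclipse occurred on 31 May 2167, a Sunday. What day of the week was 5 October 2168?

Wednesday

May 2167: 31 − 31 = 0 days remain.
Then 16 full months totalling 488 days.
October 1–5, 2168: 5 days.
Total: 0 + 488 + 5 = 493 days.
493 mod 7 = 3, so 3 days after Sunday is Wednesday.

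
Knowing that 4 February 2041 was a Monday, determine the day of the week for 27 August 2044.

February 4, 2041 → February 4, 2042: 365 days.
February 4, 2042 → February 4, 2043: 365 days.
February 4, 2043 → February 4, 2044: 365 days.
February 2044: 29 − 4 = 25 days remain (2044 is a leap year, so February has 29 days).
Then March (31), April (30), May (31), June (30), July (31): 31 + 30 + 31 + 30 + 31 = 153 days.
August 1–27, 2044: 27 days.
Residual: 205 days.
Total: 1300 days.
1300 mod 7 = 5, so 5 days after Monday is Saturday.

Saturday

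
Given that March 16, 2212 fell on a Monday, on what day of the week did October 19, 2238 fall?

Day-of-year of March 16, 2212: 76.
Day-of-year of October 19, 2238: 292.
2212 has 366 days, so 366 − 76 = 290 days remain in 2212.
Full years 2213–2237: 19 common + 6 leap = 19×365 + 6×366 = 9131 days.
Total: 290 + 9131 + 292 = 9713 days.
9713 mod 7 = 4, so 4 days after Monday is Friday.

Friday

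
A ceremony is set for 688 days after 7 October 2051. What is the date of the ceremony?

25 August 2053

Count 688 days after October 7, 2051:
October 7, 2051 → October 7, 2052: 366 days (2052 is a leap year).
October 2052: 31 − 7 = 24 days remain.
Then 9 full months totalling 273 days.
August 1–25, 2053: 25 days.
Residual: 322 days.
Total: 688 days.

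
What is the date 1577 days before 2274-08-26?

2270-05-02

Count 1577 days before August 26, 2274:
May 2, 2270 → May 2, 2271: 365 days.
May 2, 2271 → May 2, 2272: 366 days (2272 is a leap year).
May 2, 2272 → May 2, 2273: 365 days.
May 2, 2273 → May 2, 2274: 365 days.
May 2274: 31 − 2 = 29 days remain.
Then June (30), July (31): 30 + 31 = 61 days.
August 1–26, 2274: 26 days.
Residual: 116 days.
Total: 1577 days.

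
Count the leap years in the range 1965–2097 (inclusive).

Years divisible by 4: 1968, 1972, …, 2096 — 33 in all.
2000 is divisible by 400, so still leap.
No century exceptions apply. Count: 33.

33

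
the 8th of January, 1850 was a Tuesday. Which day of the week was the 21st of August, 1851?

January 8, 1850 → January 8, 1851: 365 days.
January 1851: 31 − 8 = 23 days remain.
Then February 1851 (28), March (31), April (30), May (31), June (30), July (31): 28 + 31 + 30 + 31 + 30 + 31 = 181 days.
August 1–21, 1851: 21 days.
Residual: 225 days.
Total: 590 days.
590 mod 7 = 2, so 2 days after Tuesday is Thursday.

Thursday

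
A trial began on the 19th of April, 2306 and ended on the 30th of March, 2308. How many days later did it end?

711

Day-of-year of April 19, 2306: 109.
Day-of-year of March 30, 2308: 90.
2306 has 365 days, so 365 − 109 = 256 days remain in 2306.
Full years: 2307: 365. Sum = 365.
Total: 256 + 365 + 90 = 711 days.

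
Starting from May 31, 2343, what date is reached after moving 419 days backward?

April 7, 2342

Count 419 days before May 31, 2343:
April 7, 2342 → April 7, 2343: 365 days.
April 2343: 30 − 7 = 23 days remain.
May 1–31, 2343: 31 days.
Residual: 54 days.
Total: 419 days.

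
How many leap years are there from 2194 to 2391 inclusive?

47

Years divisible by 4: 2196, 2200, …, 2388 — 49 in all.
Of these, 2200, 2300 are divisible by 100 but not 400, so not leap.
Leap years: 49 − 2 = 47.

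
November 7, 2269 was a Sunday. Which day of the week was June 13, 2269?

Sunday

Count forward from the earlier date (June 13, 2269) to the later (November 7, 2269):
June 2269: 30 − 13 = 17 days remain.
Then July (31), August (31), September (30), October (31): 31 + 31 + 30 + 31 = 123 days.
November 1–7, 2269: 7 days.
Total: 17 + 123 + 7 = 147 days.
147 is a multiple of 7, so June 13, 2269 falls on the same weekday: Sunday.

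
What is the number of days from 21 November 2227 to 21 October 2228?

335

Day-of-year of November 21, 2227: 325.
Day-of-year of October 21, 2228: 295.
2227 has 365 days, so 365 − 325 = 40 days remain in 2227.
Total: 40 + 295 = 335 days.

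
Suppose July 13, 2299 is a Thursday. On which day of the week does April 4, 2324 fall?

From July 13, 2299 to July 13, 2323: 24 years, of which 5 contain a Feb 29 — 19×365 + 5×366 = 8765 days.
(2300 is not a leap year (divisible by 100 but not 400).)
July 2323: 31 − 13 = 18 days remain.
Then August (31), September (30), October (31), November (30), December (31), January (31), February 2324 (29), March (31): 31 + 30 + 31 + 30 + 31 + 31 + 29 + 31 = 244 days.
April 1–4, 2324: 4 days.
Residual: 266 days.
Total: 9031 days.
9031 mod 7 = 1, so 1 day after Thursday is Friday.

Friday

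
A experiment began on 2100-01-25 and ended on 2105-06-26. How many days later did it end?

1978

January 25, 2100 → January 25, 2101: 365 days (2100 is not a leap year (divisible by 100 but not 400)).
January 25, 2101 → January 25, 2102: 365 days.
January 25, 2102 → January 25, 2103: 365 days.
January 25, 2103 → January 25, 2104: 365 days.
January 25, 2104 → January 25, 2105: 366 days (2104 is a leap year).
January 2105: 31 − 25 = 6 days remain.
Then February 2105 (28), March (31), April (30), May (31): 28 + 31 + 30 + 31 = 120 days.
June 1–26, 2105: 26 days.
Residual: 152 days.
Total: 1978 days.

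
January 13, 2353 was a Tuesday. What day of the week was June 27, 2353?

Saturday

January 2353: 31 − 13 = 18 days remain.
Then February 2353 (28), March (31), April (30), May (31): 28 + 31 + 30 + 31 = 120 days.
June 1–27, 2353: 27 days.
Total: 18 + 120 + 27 = 165 days.
165 mod 7 = 4, so 4 days after Tuesday is Saturday.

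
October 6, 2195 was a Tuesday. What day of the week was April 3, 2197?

Monday

October 6, 2195 → October 6, 2196: 366 days (2196 is a leap year).
October 2196: 31 − 6 = 25 days remain.
Then November (30), December (31), January (31), February 2197 (28), March (31): 30 + 31 + 31 + 28 + 31 = 151 days.
April 1–3, 2197: 3 days.
Residual: 179 days.
Total: 545 days.
545 mod 7 = 6, so 6 days after Tuesday is Monday.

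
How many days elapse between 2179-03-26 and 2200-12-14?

7933

Day-of-year of March 26, 2179: 85.
Day-of-year of December 14, 2200: 348.
2179 has 365 days, so 365 − 85 = 280 days remain in 2179.
Full years 2180–2199: 15 common + 5 leap = 15×365 + 5×366 = 7305 days.
Total: 280 + 7305 + 348 = 7933 days.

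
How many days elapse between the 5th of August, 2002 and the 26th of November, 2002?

August 2002: 31 − 5 = 26 days remain.
Then September (30), October (31): 30 + 31 = 61 days.
November 1–26, 2002: 26 days.
Total: 26 + 61 + 26 = 113 days.

113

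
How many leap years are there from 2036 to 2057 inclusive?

Years divisible by 4 in [2036, 2057]: 2036, 2040, 2044, 2048, 2052, 2056.
No century exceptions apply. Count: 6.

6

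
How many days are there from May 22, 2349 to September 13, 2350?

Day-of-year of May 22, 2349: 142.
Day-of-year of September 13, 2350: 256.
2349 has 365 days, so 365 − 142 = 223 days remain in 2349.
Total: 223 + 256 = 479 days.

479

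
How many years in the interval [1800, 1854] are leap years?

13

Years divisible by 4: 1800, 1804, …, 1852 — 14 in all.
Of these, 1800 is divisible by 100 but not 400, so not leap.
Leap years: 14 − 1 = 13.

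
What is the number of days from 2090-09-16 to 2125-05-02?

From September 16, 2090 to September 16, 2124: 34 years, of which 8 contain a Feb 29 — 26×365 + 8×366 = 12418 days.
(2100 is not a leap year (divisible by 100 but not 400).)
September 2124: 30 − 16 = 14 days remain.
Then October (31), November (30), December (31), January (31), February 2125 (28), March (31), April (30): 31 + 30 + 31 + 31 + 28 + 31 + 30 = 212 days.
May 1–2, 2125: 2 days.
Residual: 228 days.
Total: 12646 days.

12646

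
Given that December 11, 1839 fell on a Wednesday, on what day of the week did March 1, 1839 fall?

Friday

Count forward from the earlier date (March 1, 1839) to the later (December 11, 1839):
March 1839: 31 − 1 = 30 days remain.
Then April (30), May (31), June (30), July (31), August (31), September (30), October (31), November (30): 30 + 31 + 30 + 31 + 31 + 30 + 31 + 30 = 244 days.
December 1–11, 1839: 11 days.
Total: 30 + 244 + 11 = 285 days.
285 mod 7 = 5, so 5 days before Wednesday is Friday.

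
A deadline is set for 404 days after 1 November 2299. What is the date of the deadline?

10 December 2300

Count 404 days after November 1, 2299:
November 1, 2299 → November 1, 2300: 365 days (2300 is not a leap year (divisible by 100 but not 400)).
November 2300: 30 − 1 = 29 days remain.
December 1–10, 2300: 10 days.
Residual: 39 days.
Total: 404 days.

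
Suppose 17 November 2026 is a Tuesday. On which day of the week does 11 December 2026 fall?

Friday

November 2026: 30 − 17 = 13 days remain.
December 1–11, 2026: 11 days.
Total: 13 + 11 = 24 days.
24 mod 7 = 3, so 3 days after Tuesday is Friday.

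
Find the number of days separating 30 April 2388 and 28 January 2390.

April 30, 2388 → April 30, 2389: 365 days.
April 2389: 30 − 30 = 0 days remain.
Then May (31), June (30), July (31), August (31), September (30), October (31), November (30), December (31): 31 + 30 + 31 + 31 + 30 + 31 + 30 + 31 = 245 days.
January 1–28, 2390: 28 days.
Residual: 273 days.
Total: 638 days.

638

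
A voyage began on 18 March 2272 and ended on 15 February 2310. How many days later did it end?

13847

From March 18, 2272 to March 18, 2309: 37 years, of which 8 contain a Feb 29 — 29×365 + 8×366 = 13513 days.
(2300 is not a leap year (divisible by 100 but not 400).)
March 2309: 31 − 18 = 13 days remain.
Then 10 full months totalling 306 days.
February 1–15, 2310: 15 days (2310 is not a leap year).
Residual: 334 days.
Total: 13847 days.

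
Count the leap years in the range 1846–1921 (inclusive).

Years divisible by 4: 1848, 1852, …, 1920 — 19 in all.
Of these, 1900 is divisible by 100 but not 400, so not leap.
Leap years: 19 − 1 = 18.

18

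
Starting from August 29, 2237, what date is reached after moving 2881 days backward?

October 9, 2229

Count 2881 days before August 29, 2237:
From October 9, 2229 to October 9, 2236: 7 years, of which 2 contain a Feb 29 — 5×365 + 2×366 = 2557 days.
October 2236: 31 − 9 = 22 days remain.
Then 9 full months totalling 273 days.
August 1–29, 2237: 29 days.
Residual: 324 days.
Total: 2881 days.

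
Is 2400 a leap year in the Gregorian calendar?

2400 is a leap year (divisible by 400).

Yes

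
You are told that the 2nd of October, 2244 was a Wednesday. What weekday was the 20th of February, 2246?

Day-of-year of October 2, 2244: 276.
Day-of-year of February 20, 2246: 51.
2244 has 366 days, so 366 − 276 = 90 days remain in 2244.
Full years: 2245: 365. Sum = 365.
Total: 90 + 365 + 51 = 506 days.
506 mod 7 = 2, so 2 days after Wednesday is Friday.

Friday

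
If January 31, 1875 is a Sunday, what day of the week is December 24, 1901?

From January 31, 1875 to January 31, 1901: 26 years, of which 6 contain a Feb 29 — 20×365 + 6×366 = 9496 days.
(1900 is not a leap year (divisible by 100 but not 400).)
January 1901: 31 − 31 = 0 days remain.
Then 10 full months totalling 303 days.
December 1–24, 1901: 24 days.
Residual: 327 days.
Total: 9823 days.
9823 mod 7 = 2, so 2 days after Sunday is Tuesday.

Tuesday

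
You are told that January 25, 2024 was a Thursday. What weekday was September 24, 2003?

Count forward from the earlier date (September 24, 2003) to the later (January 25, 2024):
From September 24, 2003 to September 24, 2023: 20 years, of which 5 contain a Feb 29 — 15×365 + 5×366 = 7305 days.
September 2023: 30 − 24 = 6 days remain.
Then October (31), November (30), December (31): 31 + 30 + 31 = 92 days.
January 1–25, 2024: 25 days.
Residual: 123 days.
Total: 7428 days.
7428 mod 7 = 1, so 1 day before Thursday is Wednesday.

Wednesday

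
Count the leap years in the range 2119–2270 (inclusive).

Years divisible by 4: 2120, 2124, …, 2268 — 38 in all.
Of these, 2200 is divisible by 100 but not 400, so not leap.
Leap years: 38 − 1 = 37.

37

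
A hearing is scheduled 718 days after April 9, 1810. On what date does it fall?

March 27, 1812

Count 718 days after April 9, 1810:
April 9, 1810 → April 9, 1811: 365 days.
April 1811: 30 − 9 = 21 days remain.
Then 10 full months totalling 305 days.
March 1–27, 1812: 27 days.
Residual: 353 days.
Total: 718 days.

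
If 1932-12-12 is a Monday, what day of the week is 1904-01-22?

Friday

Count forward from the earlier date (January 22, 1904) to the later (December 12, 1932):
From January 22, 1904 to January 22, 1932: 28 years, of which 7 contain a Feb 29 — 21×365 + 7×366 = 10227 days.
January 1932: 31 − 22 = 9 days remain.
Then 10 full months totalling 304 days.
December 1–12, 1932: 12 days.
Residual: 325 days.
Total: 10552 days.
10552 mod 7 = 3, so 3 days before Monday is Friday.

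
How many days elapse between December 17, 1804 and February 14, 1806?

December 1804: 31 − 17 = 14 days remain.
Then 13 full months totalling 396 days.
February 1–14, 1806: 14 days (1806 is not a leap year).
Total: 14 + 396 + 14 = 424 days.

424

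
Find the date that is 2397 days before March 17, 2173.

August 24, 2166

Count 2397 days before March 17, 2173:
August 24, 2166 → August 24, 2167: 365 days.
August 24, 2167 → August 24, 2168: 366 days (2168 is a leap year).
August 24, 2168 → August 24, 2169: 365 days.
August 24, 2169 → August 24, 2170: 365 days.
August 24, 2170 → August 24, 2171: 365 days.
August 24, 2171 → August 24, 2172: 366 days (2172 is a leap year).
August 2172: 31 − 24 = 7 days remain.
Then September (30), October (31), November (30), December (31), January (31), February 2173 (28): 30 + 31 + 30 + 31 + 31 + 28 = 181 days.
March 1–17, 2173: 17 days.
Residual: 205 days.
Total: 2397 days.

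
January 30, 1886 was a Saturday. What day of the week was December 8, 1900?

From January 30, 1886 to January 30, 1900: 14 years, of which 3 contain a Feb 29 — 11×365 + 3×366 = 5113 days.
January 1900: 31 − 30 = 1 day remains.
Then 10 full months totalling 303 days.
December 1–8, 1900: 8 days.
Residual: 312 days.
Total: 5425 days.
5425 is a multiple of 7, so December 8, 1900 falls on the same weekday: Saturday.

Saturday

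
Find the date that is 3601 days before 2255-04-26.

2245-06-16

Count 3601 days before April 26, 2255:
From June 16, 2245 to June 16, 2254: 9 years, of which 2 contain a Feb 29 — 7×365 + 2×366 = 3287 days.
June 2254: 30 − 16 = 14 days remain.
Then 9 full months totalling 274 days.
April 1–26, 2255: 26 days.
Residual: 314 days.
Total: 3601 days.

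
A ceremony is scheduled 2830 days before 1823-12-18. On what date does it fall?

1816-03-19

Count 2830 days before December 18, 1823:
From March 19, 1816 to March 19, 1823: 7 years, of which 1 contains a Feb 29 — 6×365 + 1×366 = 2556 days.
March 1823: 31 − 19 = 12 days remain.
Then April (30), May (31), June (30), July (31), August (31), September (30), October (31), November (30): 30 + 31 + 30 + 31 + 31 + 30 + 31 + 30 = 244 days.
December 1–18, 1823: 18 days.
Residual: 274 days.
Total: 2830 days.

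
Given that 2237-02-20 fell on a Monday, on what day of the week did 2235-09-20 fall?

Count forward from the earlier date (September 20, 2235) to the later (February 20, 2237):
September 2235: 30 − 20 = 10 days remain.
Then 16 full months totalling 489 days.
February 1–20, 2237: 20 days (2237 is not a leap year).
Total: 10 + 489 + 20 = 519 days.
519 mod 7 = 1, so 1 day before Monday is Sunday.

Sunday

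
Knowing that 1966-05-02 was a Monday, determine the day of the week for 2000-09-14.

Thursday

Day-of-year of May 2, 1966: 122.
Day-of-year of September 14, 2000: 258.
1966 has 365 days, so 365 − 122 = 243 days remain in 1966.
Full years 1967–1999: 25 common + 8 leap = 25×365 + 8×366 = 12053 days.
Total: 243 + 12053 + 258 = 12554 days.
12554 mod 7 = 3, so 3 days after Monday is Thursday.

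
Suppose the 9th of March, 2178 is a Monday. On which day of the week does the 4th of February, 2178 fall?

Count forward from the earlier date (February 4, 2178) to the later (March 9, 2178):
February 2178: 28 − 4 = 24 days remain (2178 is not a leap year, so February has 28 days).
March 1–9, 2178: 9 days.
Total: 24 + 9 = 33 days.
33 mod 7 = 5, so 5 days before Monday is Wednesday.

Wednesday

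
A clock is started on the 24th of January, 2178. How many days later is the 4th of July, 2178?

161

January 2178: 31 − 24 = 7 days remain.
Then February 2178 (28), March (31), April (30), May (31), June (30): 28 + 31 + 30 + 31 + 30 = 150 days.
July 1–4, 2178: 4 days.
Total: 7 + 150 + 4 = 161 days.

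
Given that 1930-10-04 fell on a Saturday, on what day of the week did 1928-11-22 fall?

Count forward from the earlier date (November 22, 1928) to the later (October 4, 1930):
Day-of-year of November 22, 1928: 327.
Day-of-year of October 4, 1930: 277.
1928 has 366 days, so 366 − 327 = 39 days remain in 1928.
Full years: 1929: 365. Sum = 365.
Total: 39 + 365 + 277 = 681 days.
681 mod 7 = 2, so 2 days before Saturday is Thursday.

Thursday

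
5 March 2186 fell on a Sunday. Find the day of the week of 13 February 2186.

Monday

Count forward from the earlier date (February 13, 2186) to the later (March 5, 2186):
February 2186: 28 − 13 = 15 days remain (2186 is not a leap year, so February has 28 days).
March 1–5, 2186: 5 days.
Total: 15 + 5 = 20 days.
20 mod 7 = 6, so 6 days before Sunday is Monday.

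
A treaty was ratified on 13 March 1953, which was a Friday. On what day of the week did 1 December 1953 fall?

March 1953: 31 − 13 = 18 days remain.
Then April (30), May (31), June (30), July (31), August (31), September (30), October (31), November (30): 30 + 31 + 30 + 31 + 31 + 30 + 31 + 30 = 244 days.
December 1, 1953: 1 day.
Total: 18 + 244 + 1 = 263 days.
263 mod 7 = 4, so 4 days after Friday is Tuesday.

Tuesday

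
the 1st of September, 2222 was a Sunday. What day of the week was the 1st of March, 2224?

September 2222: 30 − 1 = 29 days remain.
Then 17 full months totalling 517 days.
March 1, 2224: 1 day.
Total: 29 + 517 + 1 = 547 days.
547 mod 7 = 1, so 1 day after Sunday is Monday.

Monday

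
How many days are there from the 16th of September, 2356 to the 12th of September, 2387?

11318

From September 16, 2356 to September 16, 2386: 30 years, of which 7 contain a Feb 29 — 23×365 + 7×366 = 10957 days.
September 2386: 30 − 16 = 14 days remain.
Then 11 full months totalling 335 days.
September 1–12, 2387: 12 days.
Residual: 361 days.
Total: 11318 days.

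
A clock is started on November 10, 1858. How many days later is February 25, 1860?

472

November 10, 1858 → November 10, 1859: 365 days.
November 1859: 30 − 10 = 20 days remain.
Then December (31), January (31): 31 + 31 = 62 days.
February 1–25, 1860: 25 days (1860 is a leap year).
Residual: 107 days.
Total: 472 days.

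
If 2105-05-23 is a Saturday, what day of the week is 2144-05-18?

Day-of-year of May 23, 2105: 143.
Day-of-year of May 18, 2144: 139.
2105 has 365 days, so 365 − 143 = 222 days remain in 2105.
Full years 2106–2143: 29 common + 9 leap = 29×365 + 9×366 = 13879 days.
Total: 222 + 13879 + 139 = 14240 days.
14240 mod 7 = 2, so 2 days after Saturday is Monday.

Monday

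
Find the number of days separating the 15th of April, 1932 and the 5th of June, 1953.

Day-of-year of April 15, 1932: 106.
Day-of-year of June 5, 1953: 156.
1932 has 366 days, so 366 − 106 = 260 days remain in 1932.
Full years 1933–1952: 15 common + 5 leap = 15×365 + 5×366 = 7305 days.
Total: 260 + 7305 + 156 = 7721 days.

7721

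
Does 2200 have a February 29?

No

2200 is not a leap year (divisible by 100 but not 400).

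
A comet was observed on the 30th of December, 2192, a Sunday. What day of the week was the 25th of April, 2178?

Saturday

Count forward from the earlier date (April 25, 2178) to the later (December 30, 2192):
From April 25, 2178 to April 25, 2192: 14 years, of which 4 contain a Feb 29 — 10×365 + 4×366 = 5114 days.
April 2192: 30 − 25 = 5 days remain.
Then May (31), June (30), July (31), August (31), September (30), October (31), November (30): 31 + 30 + 31 + 31 + 30 + 31 + 30 = 214 days.
December 1–30, 2192: 30 days.
Residual: 249 days.
Total: 5363 days.
5363 mod 7 = 1, so 1 day before Sunday is Saturday.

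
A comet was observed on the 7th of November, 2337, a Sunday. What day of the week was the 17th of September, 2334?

Count forward from the earlier date (September 17, 2334) to the later (November 7, 2337):
Day-of-year of September 17, 2334: 260.
Day-of-year of November 7, 2337: 311.
2334 has 365 days, so 365 − 260 = 105 days remain in 2334.
Full years: 2335: 365; 2336: 366. Sum = 731.
Total: 105 + 731 + 311 = 1147 days.
1147 mod 7 = 6, so 6 days before Sunday is Monday.

Monday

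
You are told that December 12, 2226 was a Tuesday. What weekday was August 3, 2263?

Day-of-year of December 12, 2226: 346.
Day-of-year of August 3, 2263: 215.
2226 has 365 days, so 365 − 346 = 19 days remain in 2226.
Full years 2227–2262: 27 common + 9 leap = 27×365 + 9×366 = 13149 days.
Total: 19 + 13149 + 215 = 13383 days.
13383 mod 7 = 6, so 6 days after Tuesday is Monday.

Monday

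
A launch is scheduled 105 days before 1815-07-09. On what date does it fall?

1815-03-26

Count 105 days before July 9, 1815:
March 1815: 31 − 26 = 5 days remain.
Then April (30), May (31), June (30): 30 + 31 + 30 = 91 days.
July 1–9, 1815: 9 days.
Total: 5 + 91 + 9 = 105 days.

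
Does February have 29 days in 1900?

1900 is not a leap year (divisible by 100 but not 400).

No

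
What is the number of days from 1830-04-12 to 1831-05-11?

394

Day-of-year of April 12, 1830: 102.
Day-of-year of May 11, 1831: 131.
1830 has 365 days, so 365 − 102 = 263 days remain in 1830.
Total: 263 + 131 = 394 days.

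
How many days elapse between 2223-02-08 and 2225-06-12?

Day-of-year of February 8, 2223: 39.
Day-of-year of June 12, 2225: 163.
2223 has 365 days, so 365 − 39 = 326 days remain in 2223.
Full years: 2224: 366. Sum = 366.
Total: 326 + 366 + 163 = 855 days.

855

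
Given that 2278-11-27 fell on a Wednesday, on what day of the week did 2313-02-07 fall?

Friday

Day-of-year of November 27, 2278: 331.
Day-of-year of February 7, 2313: 38.
2278 has 365 days, so 365 − 331 = 34 days remain in 2278.
Full years 2279–2312: 26 common + 8 leap = 26×365 + 8×366 = 12418 days.
Total: 34 + 12418 + 38 = 12490 days.
12490 mod 7 = 2, so 2 days after Wednesday is Friday.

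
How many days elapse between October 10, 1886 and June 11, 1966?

29098

From October 10, 1886 to October 10, 1965: 79 years, of which 19 contain a Feb 29 — 60×365 + 19×366 = 28854 days.
(1900 is not a leap year (divisible by 100 but not 400).)
October 1965: 31 − 10 = 21 days remain.
Then November (30), December (31), January (31), February 1966 (28), March (31), April (30), May (31): 30 + 31 + 31 + 28 + 31 + 30 + 31 = 212 days.
June 1–11, 1966: 11 days.
Residual: 244 days.
Total: 29098 days.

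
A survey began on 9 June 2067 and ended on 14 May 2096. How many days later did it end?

Day-of-year of June 9, 2067: 160.
Day-of-year of May 14, 2096: 135.
2067 has 365 days, so 365 − 160 = 205 days remain in 2067.
Full years 2068–2095: 21 common + 7 leap = 21×365 + 7×366 = 10227 days.
Total: 205 + 10227 + 135 = 10567 days.

10567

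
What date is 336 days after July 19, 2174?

June 20, 2175

Count 336 days after July 19, 2174:
July 2174: 31 − 19 = 12 days remain.
Then 10 full months totalling 304 days.
June 1–20, 2175: 20 days.
Total: 12 + 304 + 20 = 336 days.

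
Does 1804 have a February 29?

Yes

1804 is a leap year.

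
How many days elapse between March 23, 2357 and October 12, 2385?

Day-of-year of March 23, 2357: 82.
Day-of-year of October 12, 2385: 285.
2357 has 365 days, so 365 − 82 = 283 days remain in 2357.
Full years 2358–2384: 20 common + 7 leap = 20×365 + 7×366 = 9862 days.
Total: 283 + 9862 + 285 = 10430 days.

10430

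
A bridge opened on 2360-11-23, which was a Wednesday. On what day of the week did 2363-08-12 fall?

Monday

Day-of-year of November 23, 2360: 328.
Day-of-year of August 12, 2363: 224.
2360 has 366 days, so 366 − 328 = 38 days remain in 2360.
Full years: 2361: 365; 2362: 365. Sum = 730.
Total: 38 + 730 + 224 = 992 days.
992 mod 7 = 5, so 5 days after Wednesday is Monday.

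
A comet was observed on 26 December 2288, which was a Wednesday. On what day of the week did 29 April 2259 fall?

Friday

Count forward from the earlier date (April 29, 2259) to the later (December 26, 2288):
From April 29, 2259 to April 29, 2288: 29 years, of which 8 contain a Feb 29 — 21×365 + 8×366 = 10593 days.
April 2288: 30 − 29 = 1 day remains.
Then May (31), June (30), July (31), August (31), September (30), October (31), November (30): 31 + 30 + 31 + 31 + 30 + 31 + 30 = 214 days.
December 1–26, 2288: 26 days.
Residual: 241 days.
Total: 10834 days.
10834 mod 7 = 5, so 5 days before Wednesday is Friday.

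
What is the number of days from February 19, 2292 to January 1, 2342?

Day-of-year of February 19, 2292: 50.
Day-of-year of January 1, 2342: 1.
2292 has 366 days, so 366 − 50 = 316 days remain in 2292.
Full years 2293–2341: 38 common + 11 leap = 38×365 + 11×366 = 17896 days.
Total: 316 + 17896 + 1 = 18213 days.

18213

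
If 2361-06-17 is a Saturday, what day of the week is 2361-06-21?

Within June 2361: 21 − 17 = 4 days.
4 mod 7 = 4, so 4 days after Saturday is Wednesday.

Wednesday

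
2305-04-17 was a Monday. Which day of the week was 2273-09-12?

Count forward from the earlier date (September 12, 2273) to the later (April 17, 2305):
Day-of-year of September 12, 2273: 255.
Day-of-year of April 17, 2305: 107.
2273 has 365 days, so 365 − 255 = 110 days remain in 2273.
Full years 2274–2304: 24 common + 7 leap = 24×365 + 7×366 = 11322 days.
Total: 110 + 11322 + 107 = 11539 days.
11539 mod 7 = 3, so 3 days before Monday is Friday.

Friday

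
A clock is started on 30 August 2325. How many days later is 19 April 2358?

11920

Day-of-year of August 30, 2325: 242.
Day-of-year of April 19, 2358: 109.
2325 has 365 days, so 365 − 242 = 123 days remain in 2325.
Full years 2326–2357: 24 common + 8 leap = 24×365 + 8×366 = 11688 days.
Total: 123 + 11688 + 109 = 11920 days.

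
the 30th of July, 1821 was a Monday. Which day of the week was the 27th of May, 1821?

Sunday

Count forward from the earlier date (May 27, 1821) to the later (July 30, 1821):
May 1821: 31 − 27 = 4 days remain.
Then June (30): 30 days.
July 1–30, 1821: 30 days.
Total: 4 + 30 + 30 = 64 days.
64 mod 7 = 1, so 1 day before Monday is Sunday.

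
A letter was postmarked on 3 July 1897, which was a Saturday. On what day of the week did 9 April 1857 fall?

Count forward from the earlier date (April 9, 1857) to the later (July 3, 1897):
From April 9, 1857 to April 9, 1897: 40 years, of which 10 contain a Feb 29 — 30×365 + 10×366 = 14610 days.
April 1897: 30 − 9 = 21 days remain.
Then May (31), June (30): 31 + 30 = 61 days.
July 1–3, 1897: 3 days.
Residual: 85 days.
Total: 14695 days.
14695 mod 7 = 2, so 2 days before Saturday is Thursday.

Thursday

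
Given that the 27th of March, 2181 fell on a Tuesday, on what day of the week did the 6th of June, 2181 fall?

Wednesday

March 2181: 31 − 27 = 4 days remain.
Then April (30), May (31): 30 + 31 = 61 days.
June 1–6, 2181: 6 days.
Total: 4 + 61 + 6 = 71 days.
71 mod 7 = 1, so 1 day after Tuesday is Wednesday.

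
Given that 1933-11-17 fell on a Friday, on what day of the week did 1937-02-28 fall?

Day-of-year of November 17, 1933: 321.
Day-of-year of February 28, 1937: 59.
1933 has 365 days, so 365 − 321 = 44 days remain in 1933.
Full years: 1934: 365; 1935: 365; 1936: 366. Sum = 1096.
Total: 44 + 1096 + 59 = 1199 days.
1199 mod 7 = 2, so 2 days after Friday is Sunday.

Sunday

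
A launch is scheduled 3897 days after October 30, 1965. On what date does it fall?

July 1, 1976

Count 3897 days after October 30, 1965:
From October 30, 1965 to October 30, 1975: 10 years, of which 2 contain a Feb 29 — 8×365 + 2×366 = 3652 days.
October 1975: 31 − 30 = 1 day remains.
Then November (30), December (31), January (31), February 1976 (29), March (31), April (30), May (31), June (30): 30 + 31 + 31 + 29 + 31 + 30 + 31 + 30 = 243 days.
July 1, 1976: 1 day.
Residual: 245 days.
Total: 3897 days.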